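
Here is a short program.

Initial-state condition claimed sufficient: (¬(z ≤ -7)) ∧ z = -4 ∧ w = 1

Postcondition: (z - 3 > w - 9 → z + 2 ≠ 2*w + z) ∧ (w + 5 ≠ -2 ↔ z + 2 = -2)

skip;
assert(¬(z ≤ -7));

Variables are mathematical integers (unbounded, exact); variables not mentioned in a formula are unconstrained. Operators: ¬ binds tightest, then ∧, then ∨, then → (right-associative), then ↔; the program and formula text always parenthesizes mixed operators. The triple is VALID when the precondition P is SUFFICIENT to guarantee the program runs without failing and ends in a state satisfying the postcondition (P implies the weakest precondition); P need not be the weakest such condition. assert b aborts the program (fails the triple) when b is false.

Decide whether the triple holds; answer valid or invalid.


Working backward. After the program, the postcondition (z - 3 > w - 9 → z + 2 ≠ 2*w + z) ∧ (w + 5 ≠ -2 ↔ z + 2 = -2) must hold; in canonical form it is (z > w - 6 → 2*w ≠ 2) ∧ (w ≠ -7 ↔ z = -4).
Before assert ¬(z ≤ -7): (¬(z ≤ -7)) ∧ (z > w - 6 → 2*w ≠ 2) ∧ (w ≠ -7 ↔ z = -4)
Before skip: (¬(z ≤ -7)) ∧ (z > w - 6 → 2*w ≠ 2) ∧ (w ≠ -7 ↔ z = -4)
The weakest precondition is (¬(z ≤ -7)) ∧ (z > w - 6 → 2*w ≠ 2) ∧ (w ≠ -7 ↔ z = -4).
Check whether (¬(z ≤ -7)) ∧ z = -4 ∧ w = 1 implies it.
Countermodel: at the initial state w = 1, z = -4, the precondition holds but the weakest precondition fails.
Answer: invalid


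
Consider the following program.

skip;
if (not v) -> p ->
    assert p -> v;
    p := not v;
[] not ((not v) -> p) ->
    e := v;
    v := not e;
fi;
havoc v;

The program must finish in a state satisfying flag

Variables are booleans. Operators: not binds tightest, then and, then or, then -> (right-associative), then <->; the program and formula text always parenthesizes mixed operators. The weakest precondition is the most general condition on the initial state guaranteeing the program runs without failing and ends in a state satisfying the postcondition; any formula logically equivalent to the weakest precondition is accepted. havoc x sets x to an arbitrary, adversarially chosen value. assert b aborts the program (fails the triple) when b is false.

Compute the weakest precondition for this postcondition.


Working backward. After the program, flag must hold.
Before havoc v: flag
Then branch requires (p -> v) and flag; else branch requires flag.
Before the if: (((not v) -> p) -> ((p -> v) and flag)) and ((not ((not v) -> p)) -> flag)
Before skip: (((not v) -> p) -> ((p -> v) and flag)) and ((not ((not v) -> p)) -> flag)
Answer: WP = (((not v) -> p) -> ((p -> v) and flag)) and ((not ((not v) -> p)) -> flag)


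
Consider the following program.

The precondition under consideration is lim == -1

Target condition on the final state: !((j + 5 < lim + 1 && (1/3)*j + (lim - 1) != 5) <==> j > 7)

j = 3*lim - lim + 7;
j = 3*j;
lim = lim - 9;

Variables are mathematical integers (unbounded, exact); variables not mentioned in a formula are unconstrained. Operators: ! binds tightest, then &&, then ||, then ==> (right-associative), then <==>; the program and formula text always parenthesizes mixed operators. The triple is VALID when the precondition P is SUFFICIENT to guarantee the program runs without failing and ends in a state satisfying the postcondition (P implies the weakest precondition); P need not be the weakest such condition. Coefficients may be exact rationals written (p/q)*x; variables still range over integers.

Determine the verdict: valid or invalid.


Working backward. After the program, the postcondition !((j + 5 < lim + 1 && (1/3)*j + (lim - 1) != 5) <==> j > 7) must hold; in canonical form it is !((j < lim - 4 && (1/3)*j + lim != 6) <==> j > 7).
Before lim := lim - 9: !((j < lim - 13 && (1/3)*j + lim != 15) <==> j > 7)
Before j := 3*j: !((3*j < lim - 13 && j + lim != 15) <==> 3*j > 7)
Before j := 3*lim - lim + 7: !((5*lim < -34 && 3*lim != 8) <==> 6*lim > -14)
The weakest precondition is !((5*lim < -34 && 3*lim != 8) <==> 6*lim > -14).
Check whether lim == -1 implies it.
Every state satisfying the precondition satisfies the weakest precondition: the implication holds.
Answer: valid


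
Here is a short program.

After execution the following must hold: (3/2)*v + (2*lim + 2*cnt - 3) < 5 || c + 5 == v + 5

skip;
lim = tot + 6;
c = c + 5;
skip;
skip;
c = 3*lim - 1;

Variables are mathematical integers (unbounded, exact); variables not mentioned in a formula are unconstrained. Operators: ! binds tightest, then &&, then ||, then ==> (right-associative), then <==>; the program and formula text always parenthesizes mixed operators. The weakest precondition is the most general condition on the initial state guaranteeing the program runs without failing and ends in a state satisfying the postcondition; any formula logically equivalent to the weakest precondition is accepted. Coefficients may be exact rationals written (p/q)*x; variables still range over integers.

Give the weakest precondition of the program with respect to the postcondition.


Working backward. After the program, the postcondition (3/2)*v + (2*lim + 2*cnt - 3) < 5 || c + 5 == v + 5 must hold; in canonical form it is 2*cnt + 2*lim + (3/2)*v < 8 || c == v.
Before c := 3*lim - 1: 2*cnt + 2*lim + (3/2)*v < 8 || 3*lim == v + 1
Before skip: 2*cnt + 2*lim + (3/2)*v < 8 || 3*lim == v + 1
Before skip: 2*cnt + 2*lim + (3/2)*v < 8 || 3*lim == v + 1
Before c := c + 5: 2*cnt + 2*lim + (3/2)*v < 8 || 3*lim == v + 1
Before lim := tot + 6: 2*cnt + 2*tot + (3/2)*v < -4 || 3*tot == v - 17
Before skip: 2*cnt + 2*tot + (3/2)*v < -4 || 3*tot == v - 17
Answer: WP = 2*cnt + 2*tot + (3/2)*v < -4 || 3*tot == v - 17


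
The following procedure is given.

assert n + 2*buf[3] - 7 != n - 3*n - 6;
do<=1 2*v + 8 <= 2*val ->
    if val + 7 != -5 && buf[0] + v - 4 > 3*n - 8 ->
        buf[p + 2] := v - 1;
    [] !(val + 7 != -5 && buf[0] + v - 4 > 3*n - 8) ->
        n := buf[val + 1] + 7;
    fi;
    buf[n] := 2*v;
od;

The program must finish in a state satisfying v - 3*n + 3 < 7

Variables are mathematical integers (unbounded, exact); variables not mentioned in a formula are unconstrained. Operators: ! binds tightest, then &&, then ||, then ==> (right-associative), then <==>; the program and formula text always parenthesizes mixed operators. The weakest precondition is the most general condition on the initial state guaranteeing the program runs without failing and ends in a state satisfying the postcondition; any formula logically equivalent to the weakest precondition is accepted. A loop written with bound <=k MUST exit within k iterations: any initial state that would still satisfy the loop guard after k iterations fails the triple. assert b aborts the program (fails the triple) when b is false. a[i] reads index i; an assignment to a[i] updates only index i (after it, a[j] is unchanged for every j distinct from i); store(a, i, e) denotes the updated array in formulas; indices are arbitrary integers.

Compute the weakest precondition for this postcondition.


Working backward. After the program, the postcondition v - 3*n + 3 < 7 must hold; in canonical form it is v < 3*n + 4.
Before the loop (bound <=1), unroll the exhaustion recursion (WP_0 = exit-now case; WP_j = one more guarded iteration, up to j = 1):
  WP_0: (!(2*v <= 2*val - 8)) && v < 3*n + 4
  WP_1: (2*v <= 2*val - 8 ==> (((val != -12 && buf[0] + v > 3*n - 4) ==> ((!(2*v <= 2*val - 8)) && v < 3*n + 4)) && ((!(val != -12 && buf[0] + v > 3*n - 4)) ==> ((!(2*v <= 2*val - 8)) && v < 3*buf[val + 1] + 25)))) && ((!(2*v <= 2*val - 8)) ==> v < 3*n + 4)
So before the loop: (2*v <= 2*val - 8 ==> (((val != -12 && buf[0] + v > 3*n - 4) ==> ((!(2*v <= 2*val - 8)) && v < 3*n + 4)) && ((!(val != -12 && buf[0] + v > 3*n - 4)) ==> ((!(2*v <= 2*val - 8)) && v < 3*buf[val + 1] + 25)))) && ((!(2*v <= 2*val - 8)) ==> v < 3*n + 4)
Before assert n + 2*buf[3] - 7 != n - 3*n - 6: 2*buf[3] + 3*n != 1 && (2*v <= 2*val - 8 ==> (((val != -12 && buf[0] + v > 3*n - 4) ==> ((!(2*v <= 2*val - 8)) && v < 3*n + 4)) && ((!(val != -12 && buf[0] + v > 3*n - 4)) ==> ((!(2*v <= 2*val - 8)) && v < 3*buf[val + 1] + 25)))) && ((!(2*v <= 2*val - 8)) ==> v < 3*n + 4)
Answer: WP = 2*buf[3] + 3*n != 1 && (2*v <= 2*val - 8 ==> (((val != -12 && buf[0] + v > 3*n - 4) ==> ((!(2*v <= 2*val - 8)) && v < 3*n + 4)) && ((!(val != -12 && buf[0] + v > 3*n - 4)) ==> ((!(2*v <= 2*val - 8)) && v < 3*buf[val + 1] + 25)))) && ((!(2*v <= 2*val - 8)) ==> v < 3*n + 4)


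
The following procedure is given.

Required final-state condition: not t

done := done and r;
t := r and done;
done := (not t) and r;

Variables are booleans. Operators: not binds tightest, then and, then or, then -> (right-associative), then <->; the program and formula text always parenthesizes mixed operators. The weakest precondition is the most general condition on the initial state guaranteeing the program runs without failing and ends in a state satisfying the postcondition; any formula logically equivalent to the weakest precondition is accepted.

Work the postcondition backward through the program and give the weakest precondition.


Working backward. After the program, not t must hold.
Before done := (not t) and r: not t
Before t := r and done: not (r and done)
Before done := done and r: not (r and done)
Answer: WP = not (r and done)


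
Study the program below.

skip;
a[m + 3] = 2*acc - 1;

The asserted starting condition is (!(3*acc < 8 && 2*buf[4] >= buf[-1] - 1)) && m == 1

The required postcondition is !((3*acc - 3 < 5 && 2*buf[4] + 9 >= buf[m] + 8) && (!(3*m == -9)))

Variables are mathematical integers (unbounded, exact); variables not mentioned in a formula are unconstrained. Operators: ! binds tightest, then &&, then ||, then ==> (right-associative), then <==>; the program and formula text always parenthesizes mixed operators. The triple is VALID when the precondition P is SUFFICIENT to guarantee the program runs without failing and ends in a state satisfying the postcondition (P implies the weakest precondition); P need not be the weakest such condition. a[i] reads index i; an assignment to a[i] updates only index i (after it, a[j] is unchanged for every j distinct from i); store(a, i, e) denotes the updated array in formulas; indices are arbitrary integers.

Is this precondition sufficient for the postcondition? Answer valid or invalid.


Working backward. After the program, the postcondition !((3*acc - 3 < 5 && 2*buf[4] + 9 >= buf[m] + 8) && (!(3*m == -9))) must hold; in canonical form it is !(3*acc < 8 && 2*buf[4] >= buf[m] - 1 && (!(3*m == -9))).
Before a[m + 3] := 2*acc - 1: !(3*acc < 8 && 2*buf[4] >= buf[m] - 1 && (!(3*m == -9)))
Before skip: !(3*acc < 8 && 2*buf[4] >= buf[m] - 1 && (!(3*m == -9)))
The weakest precondition is !(3*acc < 8 && 2*buf[4] >= buf[m] - 1 && (!(3*m == -9))).
Check whether (!(3*acc < 8 && 2*buf[4] >= buf[-1] - 1)) && m == 1 implies it.
Countermodel: at the initial state acc = 2, buf = {[-1] = 2, [1] = -17422, [4] = 0, elsewhere 2}, m = 1, the precondition holds but the weakest precondition fails.
Answer: invalid


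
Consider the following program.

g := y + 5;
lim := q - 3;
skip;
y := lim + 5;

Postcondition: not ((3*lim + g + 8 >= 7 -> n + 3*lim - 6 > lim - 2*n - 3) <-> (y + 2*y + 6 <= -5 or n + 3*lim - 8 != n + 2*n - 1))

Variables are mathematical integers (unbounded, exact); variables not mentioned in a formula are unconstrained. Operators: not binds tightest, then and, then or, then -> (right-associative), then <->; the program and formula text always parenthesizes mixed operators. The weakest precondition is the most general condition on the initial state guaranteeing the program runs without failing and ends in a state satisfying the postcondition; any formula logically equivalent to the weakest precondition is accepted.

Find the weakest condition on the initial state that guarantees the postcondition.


Working backward. After the program, the postcondition not ((3*lim + g + 8 >= 7 -> n + 3*lim - 6 > lim - 2*n - 3) <-> (y + 2*y + 6 <= -5 or n + 3*lim - 8 != n + 2*n - 1)) must hold; in canonical form it is not ((g + 3*lim >= -1 -> 2*lim + 3*n > 3) <-> (3*y <= -11 or 3*lim != 2*n + 7)).
Before y := lim + 5: not ((g + 3*lim >= -1 -> 2*lim + 3*n > 3) <-> (3*lim <= -26 or 3*lim != 2*n + 7))
Before skip: not ((g + 3*lim >= -1 -> 2*lim + 3*n > 3) <-> (3*lim <= -26 or 3*lim != 2*n + 7))
Before lim := q - 3: not ((g + 3*q >= 8 -> 3*n + 2*q > 9) <-> (3*q <= -17 or 3*q != 2*n + 16))
Before g := y + 5: not ((3*q + y >= 3 -> 3*n + 2*q > 9) <-> (3*q <= -17 or 3*q != 2*n + 16))
Answer: WP = not ((3*q + y >= 3 -> 3*n + 2*q > 9) <-> (3*q <= -17 or 3*q != 2*n + 16))


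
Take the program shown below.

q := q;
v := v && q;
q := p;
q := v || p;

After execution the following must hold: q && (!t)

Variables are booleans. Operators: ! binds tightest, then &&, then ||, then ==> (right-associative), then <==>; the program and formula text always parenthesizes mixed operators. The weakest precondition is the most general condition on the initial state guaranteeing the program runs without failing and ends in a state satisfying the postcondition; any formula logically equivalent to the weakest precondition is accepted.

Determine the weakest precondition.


Working backward. After the program, q && (!t) must hold.
Before q := v || p: (v || p) && (!t)
Before q := p: (v || p) && (!t)
Before v := v && q: ((v && q) || p) && (!t)
Before q := q: ((v && q) || p) && (!t)
Answer: WP = ((v && q) || p) && (!t)


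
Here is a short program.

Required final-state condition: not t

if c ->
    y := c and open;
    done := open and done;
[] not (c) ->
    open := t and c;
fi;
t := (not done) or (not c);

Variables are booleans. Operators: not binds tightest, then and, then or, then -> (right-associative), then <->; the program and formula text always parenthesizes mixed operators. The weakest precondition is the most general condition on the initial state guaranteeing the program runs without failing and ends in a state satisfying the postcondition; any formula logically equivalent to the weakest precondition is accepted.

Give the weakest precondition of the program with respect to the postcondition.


Working backward. After the program, not t must hold.
Before t := (not done) or (not c): not ((not done) or (not c))
Then branch requires not ((not (open and done)) or (not c)); else branch requires not ((not done) or (not c)).
Before the if: (c -> (not ((not (open and done)) or (not c)))) and ((not c) -> (not ((not done) or (not c))))
Answer: WP = (c -> (not ((not (open and done)) or (not c)))) and ((not c) -> (not ((not done) or (not c))))


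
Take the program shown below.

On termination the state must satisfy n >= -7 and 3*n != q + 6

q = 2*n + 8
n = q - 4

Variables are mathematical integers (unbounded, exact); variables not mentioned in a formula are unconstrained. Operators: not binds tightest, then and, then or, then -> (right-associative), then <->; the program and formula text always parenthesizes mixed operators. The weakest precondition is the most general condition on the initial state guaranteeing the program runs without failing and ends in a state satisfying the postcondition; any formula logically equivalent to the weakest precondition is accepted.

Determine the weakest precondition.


Working backward. After the program, n >= -7 and 3*n != q + 6 must hold.
Before n := q - 4: q >= -3 and 2*q != 18
Before q := 2*n + 8: 2*n >= -11 and 4*n != 2
Answer: WP = 2*n >= -11 and 4*n != 2


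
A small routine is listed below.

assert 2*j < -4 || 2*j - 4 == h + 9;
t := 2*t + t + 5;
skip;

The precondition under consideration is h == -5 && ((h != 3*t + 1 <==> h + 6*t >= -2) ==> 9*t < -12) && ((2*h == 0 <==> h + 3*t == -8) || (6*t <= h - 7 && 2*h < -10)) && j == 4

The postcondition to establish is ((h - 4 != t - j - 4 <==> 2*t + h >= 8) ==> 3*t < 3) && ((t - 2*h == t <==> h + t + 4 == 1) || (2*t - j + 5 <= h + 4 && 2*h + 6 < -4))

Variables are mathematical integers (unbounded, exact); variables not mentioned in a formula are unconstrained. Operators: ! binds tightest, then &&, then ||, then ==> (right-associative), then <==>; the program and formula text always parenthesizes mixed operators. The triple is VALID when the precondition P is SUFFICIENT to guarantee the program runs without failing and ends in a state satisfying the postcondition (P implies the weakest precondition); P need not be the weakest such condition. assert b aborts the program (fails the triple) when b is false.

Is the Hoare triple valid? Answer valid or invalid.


Working backward. After the program, the postcondition ((h - 4 != t - j - 4 <==> 2*t + h >= 8) ==> 3*t < 3) && ((t - 2*h == t <==> h + t + 4 == 1) || (2*t - j + 5 <= h + 4 && 2*h + 6 < -4)) must hold; in canonical form it is ((h + j != t <==> h + 2*t >= 8) ==> 3*t < 3) && ((2*h == 0 <==> h + t == -3) || (2*t <= h + j - 1 && 2*h < -10)).
Before skip: ((h + j != t <==> h + 2*t >= 8) ==> 3*t < 3) && ((2*h == 0 <==> h + t == -3) || (2*t <= h + j - 1 && 2*h < -10))
Before t := 2*t + t + 5: ((h + j != 3*t + 5 <==> h + 6*t >= -2) ==> 9*t < -12) && ((2*h == 0 <==> h + 3*t == -8) || (6*t <= h + j - 11 && 2*h < -10))
Before assert 2*j < -4 || 2*j - 4 == h + 9: (2*j < -4 || 2*j == h + 13) && ((h + j != 3*t + 5 <==> h + 6*t >= -2) ==> 9*t < -12) && ((2*h == 0 <==> h + 3*t == -8) || (6*t <= h + j - 11 && 2*h < -10))
The weakest precondition is (2*j < -4 || 2*j == h + 13) && ((h + j != 3*t + 5 <==> h + 6*t >= -2) ==> 9*t < -12) && ((2*h == 0 <==> h + 3*t == -8) || (6*t <= h + j - 11 && 2*h < -10)).
Check whether h == -5 && ((h != 3*t + 1 <==> h + 6*t >= -2) ==> 9*t < -12) && ((2*h == 0 <==> h + 3*t == -8) || (6*t <= h - 7 && 2*h < -10)) && j == 4 implies it.
Every state satisfying the precondition satisfies the weakest precondition: the implication holds.
Answer: valid


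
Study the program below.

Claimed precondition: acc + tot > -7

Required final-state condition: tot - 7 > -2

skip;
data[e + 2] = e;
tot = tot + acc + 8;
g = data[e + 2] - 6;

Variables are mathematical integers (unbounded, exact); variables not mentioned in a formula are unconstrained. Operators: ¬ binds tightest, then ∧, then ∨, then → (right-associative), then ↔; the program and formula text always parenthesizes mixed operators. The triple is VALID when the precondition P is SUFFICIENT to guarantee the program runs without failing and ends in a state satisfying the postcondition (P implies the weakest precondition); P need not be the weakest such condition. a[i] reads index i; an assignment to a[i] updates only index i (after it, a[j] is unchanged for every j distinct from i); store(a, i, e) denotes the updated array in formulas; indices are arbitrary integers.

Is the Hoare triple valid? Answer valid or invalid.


Working backward. After the program, the postcondition tot - 7 > -2 must hold; in canonical form it is tot > 5.
Before g := data[e + 2] - 6: tot > 5
Before tot := tot + acc + 8: acc + tot > -3
Before data[e + 2] := e: acc + tot > -3
Before skip: acc + tot > -3
The weakest precondition is acc + tot > -3.
Check whether acc + tot > -7 implies it.
Countermodel: at the initial state acc = -6, tot = 0, the precondition holds but the weakest precondition fails.
Answer: invalid


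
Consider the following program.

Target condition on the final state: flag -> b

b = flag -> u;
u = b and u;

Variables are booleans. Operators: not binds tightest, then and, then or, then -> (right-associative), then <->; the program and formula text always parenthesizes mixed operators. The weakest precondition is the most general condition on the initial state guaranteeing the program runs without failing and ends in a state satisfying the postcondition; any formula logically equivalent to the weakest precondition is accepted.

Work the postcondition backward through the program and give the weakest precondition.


Working backward. After the program, flag -> b must hold.
Before u := b and u: flag -> b
Before b := flag -> u: flag -> (flag -> u)
Answer: WP = flag -> (flag -> u)


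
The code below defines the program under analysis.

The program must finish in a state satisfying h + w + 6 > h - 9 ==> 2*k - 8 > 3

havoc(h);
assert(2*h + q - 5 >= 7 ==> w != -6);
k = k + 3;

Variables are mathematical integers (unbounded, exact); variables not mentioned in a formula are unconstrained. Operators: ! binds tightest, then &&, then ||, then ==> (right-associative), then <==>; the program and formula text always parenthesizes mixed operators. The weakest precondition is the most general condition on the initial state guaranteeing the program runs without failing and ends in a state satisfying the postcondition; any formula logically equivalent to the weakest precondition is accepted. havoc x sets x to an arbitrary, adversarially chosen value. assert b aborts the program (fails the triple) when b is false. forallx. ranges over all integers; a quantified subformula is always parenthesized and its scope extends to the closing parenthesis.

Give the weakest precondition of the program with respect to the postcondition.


Working backward. After the program, the postcondition h + w + 6 > h - 9 ==> 2*k - 8 > 3 must hold; in canonical form it is w > -15 ==> 2*k > 11.
Before k := k + 3: w > -15 ==> 2*k > 5
Before assert 2*h + q - 5 >= 7 ==> w != -6: (2*h + q >= 12 ==> w != -6) && (w > -15 ==> 2*k > 5)
Before havoc h: forall h_1. ((2*h_1 + q >= 12 ==> w != -6) && (w > -15 ==> 2*k > 5))
Answer: WP = forall h_1. ((2*h_1 + q >= 12 ==> w != -6) && (w > -15 ==> 2*k > 5))


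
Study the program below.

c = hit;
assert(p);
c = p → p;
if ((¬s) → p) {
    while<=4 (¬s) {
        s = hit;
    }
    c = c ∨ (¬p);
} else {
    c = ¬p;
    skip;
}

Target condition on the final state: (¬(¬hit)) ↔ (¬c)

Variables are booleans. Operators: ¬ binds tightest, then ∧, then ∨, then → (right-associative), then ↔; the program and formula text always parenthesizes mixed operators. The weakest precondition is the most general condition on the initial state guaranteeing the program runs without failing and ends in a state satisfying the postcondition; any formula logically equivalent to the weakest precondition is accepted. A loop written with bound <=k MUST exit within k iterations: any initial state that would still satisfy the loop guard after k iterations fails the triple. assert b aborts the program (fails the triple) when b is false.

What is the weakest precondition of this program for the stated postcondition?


Working backward. After the program, the postcondition (¬(¬hit)) ↔ (¬c) must hold; in canonical form it is hit ↔ (¬c).
Then branch requires ((¬s) → (((¬hit) → (((¬hit) → (((¬hit) → (hit ∧ (hit ↔ (¬(c ∨ (¬p)))))) ∧ (hit → (hit ↔ (¬(c ∨ (¬p))))))) ∧ (hit → (hit ↔ (¬(c ∨ (¬p))))))) ∧ (hit → (hit ↔ (¬(c ∨ (¬p))))))) ∧ (s → (hit ↔ (¬(c ∨ (¬p))))); else branch requires hit ↔ p.
Before the if: (((¬s) → p) → (((¬s) → (((¬hit) → (((¬hit) → (((¬hit) → (hit ∧ (hit ↔ (¬(c ∨ (¬p)))))) ∧ (hit → (hit ↔ (¬(c ∨ (¬p))))))) ∧ (hit → (hit ↔ (¬(c ∨ (¬p))))))) ∧ (hit → (hit ↔ (¬(c ∨ (¬p))))))) ∧ (s → (hit ↔ (¬(c ∨ (¬p))))))) ∧ ((¬((¬s) → p)) → (hit ↔ p))
Before c := p → p: (((¬s) → p) → (((¬s) → (((¬hit) → (((¬hit) → (hit ∧ (hit → (¬hit)))) ∧ (hit → (¬hit)))) ∧ (hit → (¬hit)))) ∧ (s → (¬hit)))) ∧ ((¬((¬s) → p)) → (hit ↔ p))
Before assert p: p ∧ (((¬s) → p) → (((¬s) → (((¬hit) → (((¬hit) → (hit ∧ (hit → (¬hit)))) ∧ (hit → (¬hit)))) ∧ (hit → (¬hit)))) ∧ (s → (¬hit)))) ∧ ((¬((¬s) → p)) → (hit ↔ p))
Before c := hit: p ∧ (((¬s) → p) → (((¬s) → (((¬hit) → (((¬hit) → (hit ∧ (hit → (¬hit)))) ∧ (hit → (¬hit)))) ∧ (hit → (¬hit)))) ∧ (s → (¬hit)))) ∧ ((¬((¬s) → p)) → (hit ↔ p))
Answer: WP = p ∧ (((¬s) → p) → (((¬s) → (((¬hit) → (((¬hit) → (hit ∧ (hit → (¬hit)))) ∧ (hit → (¬hit)))) ∧ (hit → (¬hit)))) ∧ (s → (¬hit)))) ∧ ((¬((¬s) → p)) → (hit ↔ p))


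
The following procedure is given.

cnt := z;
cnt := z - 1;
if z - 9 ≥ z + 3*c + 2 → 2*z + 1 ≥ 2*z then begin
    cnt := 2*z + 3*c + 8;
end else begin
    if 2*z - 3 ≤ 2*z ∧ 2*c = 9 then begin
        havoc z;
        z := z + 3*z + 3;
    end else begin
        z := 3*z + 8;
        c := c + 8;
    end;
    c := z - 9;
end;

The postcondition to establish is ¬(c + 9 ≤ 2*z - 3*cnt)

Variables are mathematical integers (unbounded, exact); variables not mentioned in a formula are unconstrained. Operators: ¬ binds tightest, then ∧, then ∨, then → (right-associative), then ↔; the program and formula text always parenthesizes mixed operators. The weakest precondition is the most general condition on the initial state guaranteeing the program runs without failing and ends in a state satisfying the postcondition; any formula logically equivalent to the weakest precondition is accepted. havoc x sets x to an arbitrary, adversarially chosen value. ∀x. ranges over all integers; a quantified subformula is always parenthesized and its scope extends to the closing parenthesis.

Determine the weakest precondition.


Working backward. After the program, the postcondition ¬(c + 9 ≤ 2*z - 3*cnt) must hold; in canonical form it is ¬(c + 3*cnt ≤ 2*z - 9).
Then branch requires ¬(10*c + 4*z ≤ -33); else branch requires (2*c = 9 → (∀z_1. (¬(3*cnt ≤ 4*z_1 + 3)))) ∧ ((¬(2*c = 9)) → (¬(3*cnt ≤ 3*z + 8))).
Before the if: ¬(10*c + 4*z ≤ -33)
Before cnt := z - 1: ¬(10*c + 4*z ≤ -33)
Before cnt := z: ¬(10*c + 4*z ≤ -33)
Answer: WP = ¬(10*c + 4*z ≤ -33)


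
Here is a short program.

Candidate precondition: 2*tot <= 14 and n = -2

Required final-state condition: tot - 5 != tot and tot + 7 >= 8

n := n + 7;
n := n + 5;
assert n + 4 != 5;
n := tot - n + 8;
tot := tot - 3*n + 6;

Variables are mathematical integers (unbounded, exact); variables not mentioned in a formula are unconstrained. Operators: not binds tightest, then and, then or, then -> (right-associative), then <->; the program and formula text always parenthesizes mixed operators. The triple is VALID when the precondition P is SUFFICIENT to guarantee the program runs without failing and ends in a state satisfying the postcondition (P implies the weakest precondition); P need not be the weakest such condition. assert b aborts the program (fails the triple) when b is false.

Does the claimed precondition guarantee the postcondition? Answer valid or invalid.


Working backward. After the program, the postcondition tot - 5 != tot and tot + 7 >= 8 must hold; in canonical form it is tot >= 1.
Before tot := tot - 3*n + 6: tot >= 3*n - 5
Before n := tot - n + 8: 3*n >= 2*tot + 19
Before assert n + 4 != 5: n != 1 and 3*n >= 2*tot + 19
Before n := n + 5: n != -4 and 3*n >= 2*tot + 4
Before n := n + 7: n != -11 and 3*n >= 2*tot - 17
The weakest precondition is n != -11 and 3*n >= 2*tot - 17.
Check whether 2*tot <= 14 and n = -2 implies it.
Countermodel: at the initial state n = -2, tot = 6, the precondition holds but the weakest precondition fails.
Answer: invalid


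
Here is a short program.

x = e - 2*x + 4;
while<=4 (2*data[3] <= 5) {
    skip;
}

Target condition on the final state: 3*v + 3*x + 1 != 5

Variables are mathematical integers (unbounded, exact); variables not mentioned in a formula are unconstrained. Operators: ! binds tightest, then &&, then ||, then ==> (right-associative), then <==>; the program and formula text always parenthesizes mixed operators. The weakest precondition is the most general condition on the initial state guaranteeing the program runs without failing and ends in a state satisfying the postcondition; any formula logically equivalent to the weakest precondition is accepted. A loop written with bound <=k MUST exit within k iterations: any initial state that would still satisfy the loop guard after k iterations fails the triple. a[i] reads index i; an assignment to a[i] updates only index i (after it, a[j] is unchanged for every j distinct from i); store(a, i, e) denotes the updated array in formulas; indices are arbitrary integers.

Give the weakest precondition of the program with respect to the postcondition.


Working backward. After the program, the postcondition 3*v + 3*x + 1 != 5 must hold; in canonical form it is 3*v + 3*x != 4.
Before the loop (bound <=4), unroll the exhaustion recursion (WP_0 = exit-now case; WP_j = one more guarded iteration, up to j = 4):
  WP_0: (!(2*data[3] <= 5)) && 3*v + 3*x != 4
  WP_1: (2*data[3] <= 5 ==> ((!(2*data[3] <= 5)) && 3*v + 3*x != 4)) && ((!(2*data[3] <= 5)) ==> 3*v + 3*x != 4)
  WP_2: (2*data[3] <= 5 ==> ((2*data[3] <= 5 ==> ((!(2*data[3] <= 5)) && 3*v + 3*x != 4)) && ((!(2*data[3] <= 5)) ==> 3*v + 3*x != 4))) && ((!(2*data[3] <= 5)) ==> 3*v + 3*x != 4)
  WP_3: (2*data[3] <= 5 ==> ((2*data[3] <= 5 ==> ((2*data[3] <= 5 ==> ((!(2*data[3] <= 5)) && 3*v + 3*x != 4)) && ((!(2*data[3] <= 5)) ==> 3*v + 3*x != 4))) && ((!(2*data[3] <= 5)) ==> 3*v + 3*x != 4))) && ((!(2*data[3] <= 5)) ==> 3*v + 3*x != 4)
  WP_4: (2*data[3] <= 5 ==> ((2*data[3] <= 5 ==> ((2*data[3] <= 5 ==> ((2*data[3] <= 5 ==> ((!(2*data[3] <= 5)) && 3*v + 3*x != 4)) && ((!(2*data[3] <= 5)) ==> 3*v + 3*x != 4))) && ((!(2*data[3] <= 5)) ==> 3*v + 3*x != 4))) && ((!(2*data[3] <= 5)) ==> 3*v + 3*x != 4))) && ((!(2*data[3] <= 5)) ==> 3*v + 3*x != 4)
So before the loop: (2*data[3] <= 5 ==> ((2*data[3] <= 5 ==> ((2*data[3] <= 5 ==> ((2*data[3] <= 5 ==> ((!(2*data[3] <= 5)) && 3*v + 3*x != 4)) && ((!(2*data[3] <= 5)) ==> 3*v + 3*x != 4))) && ((!(2*data[3] <= 5)) ==> 3*v + 3*x != 4))) && ((!(2*data[3] <= 5)) ==> 3*v + 3*x != 4))) && ((!(2*data[3] <= 5)) ==> 3*v + 3*x != 4)
Before x := e - 2*x + 4: (2*data[3] <= 5 ==> ((2*data[3] <= 5 ==> ((2*data[3] <= 5 ==> ((2*data[3] <= 5 ==> ((!(2*data[3] <= 5)) && 3*e + 3*v != 6*x - 8)) && ((!(2*data[3] <= 5)) ==> 3*e + 3*v != 6*x - 8))) && ((!(2*data[3] <= 5)) ==> 3*e + 3*v != 6*x - 8))) && ((!(2*data[3] <= 5)) ==> 3*e + 3*v != 6*x - 8))) && ((!(2*data[3] <= 5)) ==> 3*e + 3*v != 6*x - 8)
Answer: WP = (2*data[3] <= 5 ==> ((2*data[3] <= 5 ==> ((2*data[3] <= 5 ==> ((2*data[3] <= 5 ==> ((!(2*data[3] <= 5)) && 3*e + 3*v != 6*x - 8)) && ((!(2*data[3] <= 5)) ==> 3*e + 3*v != 6*x - 8))) && ((!(2*data[3] <= 5)) ==> 3*e + 3*v != 6*x - 8))) && ((!(2*data[3] <= 5)) ==> 3*e + 3*v != 6*x - 8))) && ((!(2*data[3] <= 5)) ==> 3*e + 3*v != 6*x - 8)


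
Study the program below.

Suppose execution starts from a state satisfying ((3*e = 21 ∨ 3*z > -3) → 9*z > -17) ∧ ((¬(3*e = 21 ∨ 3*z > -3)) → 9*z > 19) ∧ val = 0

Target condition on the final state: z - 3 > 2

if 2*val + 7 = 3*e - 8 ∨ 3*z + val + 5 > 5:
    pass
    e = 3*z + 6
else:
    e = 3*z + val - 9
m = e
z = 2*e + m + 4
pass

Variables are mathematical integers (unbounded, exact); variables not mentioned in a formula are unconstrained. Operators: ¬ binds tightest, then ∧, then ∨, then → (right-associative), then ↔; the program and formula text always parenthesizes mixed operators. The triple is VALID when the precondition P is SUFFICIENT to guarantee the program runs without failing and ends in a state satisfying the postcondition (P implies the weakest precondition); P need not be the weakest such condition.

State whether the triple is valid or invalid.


Working backward. After the program, the postcondition z - 3 > 2 must hold; in canonical form it is z > 5.
Before skip: z > 5
Before z := 2*e + m + 4: 2*e + m > 1
Before m := e: 3*e > 1
Then branch requires 9*z > -17; else branch requires 3*val + 9*z > 28.
Before the if: ((2*val = 3*e - 15 ∨ val + 3*z > 0) → 9*z > -17) ∧ ((¬(2*val = 3*e - 15 ∨ val + 3*z > 0)) → 3*val + 9*z > 28)
The weakest precondition is ((2*val = 3*e - 15 ∨ val + 3*z > 0) → 9*z > -17) ∧ ((¬(2*val = 3*e - 15 ∨ val + 3*z > 0)) → 3*val + 9*z > 28).
Check whether ((3*e = 21 ∨ 3*z > -3) → 9*z > -17) ∧ ((¬(3*e = 21 ∨ 3*z > -3)) → 9*z > 19) ∧ val = 0 implies it.
Countermodel: at the initial state e = 7, val = 0, z = -1, the precondition holds but the weakest precondition fails.
Answer: invalid


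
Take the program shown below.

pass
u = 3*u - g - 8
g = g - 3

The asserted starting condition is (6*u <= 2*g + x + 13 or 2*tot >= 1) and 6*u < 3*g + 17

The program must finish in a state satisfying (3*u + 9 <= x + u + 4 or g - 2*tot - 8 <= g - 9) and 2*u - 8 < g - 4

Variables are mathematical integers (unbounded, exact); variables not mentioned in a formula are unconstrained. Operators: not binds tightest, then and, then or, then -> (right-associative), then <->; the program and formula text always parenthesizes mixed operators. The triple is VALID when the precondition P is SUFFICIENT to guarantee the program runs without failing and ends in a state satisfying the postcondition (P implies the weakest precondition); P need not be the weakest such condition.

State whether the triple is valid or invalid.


Working backward. After the program, the postcondition (3*u + 9 <= x + u + 4 or g - 2*tot - 8 <= g - 9) and 2*u - 8 < g - 4 must hold; in canonical form it is (2*u <= x - 5 or 2*tot >= 1) and 2*u < g + 4.
Before g := g - 3: (2*u <= x - 5 or 2*tot >= 1) and 2*u < g + 1
Before u := 3*u - g - 8: (6*u <= 2*g + x + 11 or 2*tot >= 1) and 6*u < 3*g + 17
Before skip: (6*u <= 2*g + x + 11 or 2*tot >= 1) and 6*u < 3*g + 17
The weakest precondition is (6*u <= 2*g + x + 11 or 2*tot >= 1) and 6*u < 3*g + 17.
Check whether (6*u <= 2*g + x + 13 or 2*tot >= 1) and 6*u < 3*g + 17 implies it.
Countermodel: at the initial state g = 0, tot = 0, u = 0, x = -12, the precondition holds but the weakest precondition fails.
Answer: invalid


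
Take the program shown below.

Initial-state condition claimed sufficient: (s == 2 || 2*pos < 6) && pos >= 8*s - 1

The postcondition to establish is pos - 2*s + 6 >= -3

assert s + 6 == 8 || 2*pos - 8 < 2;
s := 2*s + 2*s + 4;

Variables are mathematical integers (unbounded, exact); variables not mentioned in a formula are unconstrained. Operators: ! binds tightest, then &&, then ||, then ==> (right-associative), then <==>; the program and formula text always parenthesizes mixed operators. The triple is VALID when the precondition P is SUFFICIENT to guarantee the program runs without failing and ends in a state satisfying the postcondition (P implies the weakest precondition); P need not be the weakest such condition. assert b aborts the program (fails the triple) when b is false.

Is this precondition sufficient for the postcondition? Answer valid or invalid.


Working backward. After the program, the postcondition pos - 2*s + 6 >= -3 must hold; in canonical form it is pos >= 2*s - 9.
Before s := 2*s + 2*s + 4: pos >= 8*s - 1
Before assert s + 6 == 8 || 2*pos - 8 < 2: (s == 2 || 2*pos < 10) && pos >= 8*s - 1
The weakest precondition is (s == 2 || 2*pos < 10) && pos >= 8*s - 1.
Check whether (s == 2 || 2*pos < 6) && pos >= 8*s - 1 implies it.
Every state satisfying the precondition satisfies the weakest precondition: the implication holds.
Answer: valid


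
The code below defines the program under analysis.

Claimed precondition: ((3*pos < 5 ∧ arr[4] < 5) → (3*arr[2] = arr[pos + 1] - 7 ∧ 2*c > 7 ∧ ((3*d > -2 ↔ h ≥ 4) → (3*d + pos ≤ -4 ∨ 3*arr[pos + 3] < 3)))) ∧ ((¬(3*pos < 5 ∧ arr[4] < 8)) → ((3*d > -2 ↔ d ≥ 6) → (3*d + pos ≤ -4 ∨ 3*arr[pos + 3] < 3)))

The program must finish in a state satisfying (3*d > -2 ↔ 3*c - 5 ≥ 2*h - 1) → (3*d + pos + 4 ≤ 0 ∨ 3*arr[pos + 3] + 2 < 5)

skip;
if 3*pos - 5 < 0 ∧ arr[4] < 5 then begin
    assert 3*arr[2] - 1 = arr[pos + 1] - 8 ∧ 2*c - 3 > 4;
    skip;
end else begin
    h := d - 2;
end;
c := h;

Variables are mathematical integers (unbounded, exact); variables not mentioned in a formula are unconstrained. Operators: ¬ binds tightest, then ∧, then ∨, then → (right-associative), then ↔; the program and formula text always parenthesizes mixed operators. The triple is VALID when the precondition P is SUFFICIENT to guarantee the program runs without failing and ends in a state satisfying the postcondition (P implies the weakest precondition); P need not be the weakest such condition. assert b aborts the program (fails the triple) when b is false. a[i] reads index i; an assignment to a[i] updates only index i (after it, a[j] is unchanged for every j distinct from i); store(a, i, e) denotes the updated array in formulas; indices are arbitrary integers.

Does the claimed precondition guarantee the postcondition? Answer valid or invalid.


Working backward. After the program, the postcondition (3*d > -2 ↔ 3*c - 5 ≥ 2*h - 1) → (3*d + pos + 4 ≤ 0 ∨ 3*arr[pos + 3] + 2 < 5) must hold; in canonical form it is (3*d > -2 ↔ 3*c ≥ 2*h + 4) → (3*d + pos ≤ -4 ∨ 3*arr[pos + 3] < 3).
Before c := h: (3*d > -2 ↔ h ≥ 4) → (3*d + pos ≤ -4 ∨ 3*arr[pos + 3] < 3)
Then branch requires 3*arr[2] = arr[pos + 1] - 7 ∧ 2*c > 7 ∧ ((3*d > -2 ↔ h ≥ 4) → (3*d + pos ≤ -4 ∨ 3*arr[pos + 3] < 3)); else branch requires (3*d > -2 ↔ d ≥ 6) → (3*d + pos ≤ -4 ∨ 3*arr[pos + 3] < 3).
Before the if: ((3*pos < 5 ∧ arr[4] < 5) → (3*arr[2] = arr[pos + 1] - 7 ∧ 2*c > 7 ∧ ((3*d > -2 ↔ h ≥ 4) → (3*d + pos ≤ -4 ∨ 3*arr[pos + 3] < 3)))) ∧ ((¬(3*pos < 5 ∧ arr[4] < 5)) → ((3*d > -2 ↔ d ≥ 6) → (3*d + pos ≤ -4 ∨ 3*arr[pos + 3] < 3)))
Before skip: ((3*pos < 5 ∧ arr[4] < 5) → (3*arr[2] = arr[pos + 1] - 7 ∧ 2*c > 7 ∧ ((3*d > -2 ↔ h ≥ 4) → (3*d + pos ≤ -4 ∨ 3*arr[pos + 3] < 3)))) ∧ ((¬(3*pos < 5 ∧ arr[4] < 5)) → ((3*d > -2 ↔ d ≥ 6) → (3*d + pos ≤ -4 ∨ 3*arr[pos + 3] < 3)))
The weakest precondition is ((3*pos < 5 ∧ arr[4] < 5) → (3*arr[2] = arr[pos + 1] - 7 ∧ 2*c > 7 ∧ ((3*d > -2 ↔ h ≥ 4) → (3*d + pos ≤ -4 ∨ 3*arr[pos + 3] < 3)))) ∧ ((¬(3*pos < 5 ∧ arr[4] < 5)) → ((3*d > -2 ↔ d ≥ 6) → (3*d + pos ≤ -4 ∨ 3*arr[pos + 3] < 3))).
Check whether ((3*pos < 5 ∧ arr[4] < 5) → (3*arr[2] = arr[pos + 1] - 7 ∧ 2*c > 7 ∧ ((3*d > -2 ↔ h ≥ 4) → (3*d + pos ≤ -4 ∨ 3*arr[pos + 3] < 3)))) ∧ ((¬(3*pos < 5 ∧ arr[4] < 8)) → ((3*d > -2 ↔ d ≥ 6) → (3*d + pos ≤ -4 ∨ 3*arr[pos + 3] < 3))) implies it.
Countermodel: at the initial state arr = {[1] = 1, [2] = 1, [3] = 1, [4] = 5, elsewhere 1}, c = 0, d = -1, h = 0, pos = 0, the precondition holds but the weakest precondition fails.
Answer: invalid


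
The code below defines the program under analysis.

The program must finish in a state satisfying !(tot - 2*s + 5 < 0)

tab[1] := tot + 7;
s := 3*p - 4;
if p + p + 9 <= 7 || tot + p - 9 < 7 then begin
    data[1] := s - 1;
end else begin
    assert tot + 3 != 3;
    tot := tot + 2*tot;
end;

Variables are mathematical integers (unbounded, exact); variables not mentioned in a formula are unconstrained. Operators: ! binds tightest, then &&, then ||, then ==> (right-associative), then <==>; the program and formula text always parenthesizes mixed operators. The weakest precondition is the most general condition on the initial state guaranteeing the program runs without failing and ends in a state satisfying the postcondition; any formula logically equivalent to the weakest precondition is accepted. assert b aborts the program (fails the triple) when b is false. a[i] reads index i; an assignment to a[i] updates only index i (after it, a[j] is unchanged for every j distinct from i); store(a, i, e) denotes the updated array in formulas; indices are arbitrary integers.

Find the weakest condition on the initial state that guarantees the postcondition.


Working backward. After the program, the postcondition !(tot - 2*s + 5 < 0) must hold; in canonical form it is !(tot < 2*s - 5).
Then branch requires !(tot < 2*s - 5); else branch requires tot != 0 && (!(3*tot < 2*s - 5)).
Before the if: ((2*p <= -2 || p + tot < 16) ==> (!(tot < 2*s - 5))) && ((!(2*p <= -2 || p + tot < 16)) ==> (tot != 0 && (!(3*tot < 2*s - 5))))
Before s := 3*p - 4: ((2*p <= -2 || p + tot < 16) ==> (!(tot < 6*p - 13))) && ((!(2*p <= -2 || p + tot < 16)) ==> (tot != 0 && (!(3*tot < 6*p - 13))))
Before tab[1] := tot + 7: ((2*p <= -2 || p + tot < 16) ==> (!(tot < 6*p - 13))) && ((!(2*p <= -2 || p + tot < 16)) ==> (tot != 0 && (!(3*tot < 6*p - 13))))
Answer: WP = ((2*p <= -2 || p + tot < 16) ==> (!(tot < 6*p - 13))) && ((!(2*p <= -2 || p + tot < 16)) ==> (tot != 0 && (!(3*tot < 6*p - 13))))
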